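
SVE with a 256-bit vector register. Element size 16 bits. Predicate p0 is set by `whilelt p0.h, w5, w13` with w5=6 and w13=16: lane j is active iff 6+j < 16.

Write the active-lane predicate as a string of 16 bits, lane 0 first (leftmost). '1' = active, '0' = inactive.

predicate = 1111111111000000

lane count: 256 div 16 = 16
whilelt: lane j active iff 6+j < 16 → j < 10 → 10 active
bits (lane 0 leftmost): 1111111111000000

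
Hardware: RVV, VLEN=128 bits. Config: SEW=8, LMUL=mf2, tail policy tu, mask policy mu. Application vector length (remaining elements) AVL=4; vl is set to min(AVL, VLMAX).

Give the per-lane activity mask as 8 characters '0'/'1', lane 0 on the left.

predicate = 11110000

lanes per group: 128·1/2/8 = 8
AVL=4 ≤ VLMAX=8, so vl = 4
bits (lane 0 leftmost): 11110000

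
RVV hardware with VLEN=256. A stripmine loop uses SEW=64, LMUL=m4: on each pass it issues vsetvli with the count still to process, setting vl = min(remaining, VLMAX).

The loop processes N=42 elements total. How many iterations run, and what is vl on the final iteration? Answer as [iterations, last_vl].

[iterations, last_vl] = [3, 10]

VLMAX = VLEN×LMUL/SEW = 256×4/64 = 16
42 elements at 16/iter → 3 passes, remainder 10 on the last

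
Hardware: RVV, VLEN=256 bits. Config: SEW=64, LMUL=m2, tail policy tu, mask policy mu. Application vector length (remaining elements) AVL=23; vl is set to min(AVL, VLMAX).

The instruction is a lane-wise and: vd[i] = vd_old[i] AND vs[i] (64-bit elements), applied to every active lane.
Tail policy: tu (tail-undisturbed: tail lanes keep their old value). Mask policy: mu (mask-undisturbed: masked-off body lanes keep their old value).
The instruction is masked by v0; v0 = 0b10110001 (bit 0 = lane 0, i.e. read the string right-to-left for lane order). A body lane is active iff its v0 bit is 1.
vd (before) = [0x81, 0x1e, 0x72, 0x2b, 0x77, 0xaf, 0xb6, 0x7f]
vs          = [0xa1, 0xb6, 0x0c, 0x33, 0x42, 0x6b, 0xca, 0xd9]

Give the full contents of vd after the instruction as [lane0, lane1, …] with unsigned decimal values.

VLMAX = (256 × 2) / 64 = 8 lanes
vl = min(AVL, VLMAX) = min(23, 8) = 8
lane  0: and(0x81,0xa1) ⇒ 0x81
lane  1: mask-off/keep ⇒ 0x1e
lane  2: mask-off/keep ⇒ 0x72
lane  3: mask-off/keep ⇒ 0x2b
lane  4: and(0x77,0x42) ⇒ 0x42
lane  5: and(0xaf,0x6b) ⇒ 0x2b
lane  6: mask-off/keep ⇒ 0xb6
lane  7: and(0x7f,0xd9) ⇒ 0x59

vd = [129, 30, 114, 43, 66, 43, 182, 89]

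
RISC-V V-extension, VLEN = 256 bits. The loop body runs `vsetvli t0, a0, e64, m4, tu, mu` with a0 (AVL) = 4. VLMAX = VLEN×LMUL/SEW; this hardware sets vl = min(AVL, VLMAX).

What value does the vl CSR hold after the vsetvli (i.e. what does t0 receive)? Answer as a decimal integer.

vl = 4

VLMAX = VLEN×LMUL/SEW = 256×4/64 = 16
AVL=4 ≤ VLMAX=16, so vl = 4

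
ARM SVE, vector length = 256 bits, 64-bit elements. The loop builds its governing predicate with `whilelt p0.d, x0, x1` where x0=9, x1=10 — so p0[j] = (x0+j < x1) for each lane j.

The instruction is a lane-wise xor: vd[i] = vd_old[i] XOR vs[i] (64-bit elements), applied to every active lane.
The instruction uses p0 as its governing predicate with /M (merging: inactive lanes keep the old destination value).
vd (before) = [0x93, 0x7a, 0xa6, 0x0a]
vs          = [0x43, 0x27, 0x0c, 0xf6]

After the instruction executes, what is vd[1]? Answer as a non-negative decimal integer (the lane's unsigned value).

256-bit reg / 64-bit elem → 4 lanes
active while 9+j < 10, i.e. j ∈ [0,1) capped at 4 ⇒ 1
vd[0] xor(0x93,0x43) -> 0xd0
vd[1] tail/keep -> 0x7a
vd[2] tail/keep -> 0xa6
vd[3] tail/keep -> 0x0a

vd[1] = 122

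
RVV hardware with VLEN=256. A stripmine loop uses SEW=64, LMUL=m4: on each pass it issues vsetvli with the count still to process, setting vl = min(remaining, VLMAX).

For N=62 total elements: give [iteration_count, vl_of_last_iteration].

VLMAX = (256 × 4) / 64 = 16 lanes
62 elements at 16/iter → 4 passes, remainder 14 on the last

[iterations, last_vl] = [4, 14]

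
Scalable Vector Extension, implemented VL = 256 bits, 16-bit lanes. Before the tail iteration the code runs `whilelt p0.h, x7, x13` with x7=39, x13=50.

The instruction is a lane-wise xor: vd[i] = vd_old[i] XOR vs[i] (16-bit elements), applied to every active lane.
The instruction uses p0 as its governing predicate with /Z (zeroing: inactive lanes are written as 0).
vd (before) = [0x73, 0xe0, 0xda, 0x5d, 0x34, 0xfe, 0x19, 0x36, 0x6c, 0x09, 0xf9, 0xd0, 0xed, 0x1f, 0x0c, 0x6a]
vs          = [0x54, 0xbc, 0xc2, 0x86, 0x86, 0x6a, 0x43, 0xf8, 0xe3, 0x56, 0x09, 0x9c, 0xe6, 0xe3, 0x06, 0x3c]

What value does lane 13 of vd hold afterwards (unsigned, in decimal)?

256-bit reg / 16-bit elem → 16 lanes
active while 39+j < 50, i.e. j ∈ [0,11) capped at 16 ⇒ 11
vd[0] xor(0x73,0x54) -> 0x27
vd[1] xor(0xe0,0xbc) -> 0x5c
vd[2] xor(0xda,0xc2) -> 0x18
vd[3] xor(0x5d,0x86) -> 0xdb
vd[4] xor(0x34,0x86) -> 0xb2
vd[5] xor(0xfe,0x6a) -> 0x94
vd[6] xor(0x19,0x43) -> 0x5a
vd[7] xor(0x36,0xf8) -> 0xce
vd[8] xor(0x6c,0xe3) -> 0x8f
vd[9] xor(0x09,0x56) -> 0x5f
vd[10] xor(0xf9,0x09) -> 0xf0
vd[11] tail/zero -> 0x00
vd[12] tail/zero -> 0x00
vd[13] tail/zero -> 0x00
vd[14] tail/zero -> 0x00
vd[15] tail/zero -> 0x00

vd[13] = 0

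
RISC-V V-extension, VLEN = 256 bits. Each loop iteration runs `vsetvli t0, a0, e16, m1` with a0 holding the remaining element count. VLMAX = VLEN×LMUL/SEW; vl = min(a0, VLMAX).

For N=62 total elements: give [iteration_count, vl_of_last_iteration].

[iterations, last_vl] = [4, 14]

lanes per group: 256·1/16 = 16
62 elements at 16/iter → 4 passes, remainder 14 on the last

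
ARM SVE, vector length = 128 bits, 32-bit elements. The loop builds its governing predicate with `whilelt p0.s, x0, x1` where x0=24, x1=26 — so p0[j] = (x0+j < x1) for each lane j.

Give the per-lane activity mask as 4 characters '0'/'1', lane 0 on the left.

predicate = 1100

128-bit reg / 32-bit elem → 4 lanes
p0[j] = (24+j < 26); true for j=0..1 → 2 lanes set
bits (lane 0 leftmost): 1100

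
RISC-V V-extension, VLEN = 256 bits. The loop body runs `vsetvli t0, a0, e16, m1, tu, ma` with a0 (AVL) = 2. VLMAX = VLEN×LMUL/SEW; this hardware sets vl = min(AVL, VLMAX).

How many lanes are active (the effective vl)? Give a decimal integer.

lanes per group: 256·1/16 = 16
vl ← min(2, 16) = 2

vl = 2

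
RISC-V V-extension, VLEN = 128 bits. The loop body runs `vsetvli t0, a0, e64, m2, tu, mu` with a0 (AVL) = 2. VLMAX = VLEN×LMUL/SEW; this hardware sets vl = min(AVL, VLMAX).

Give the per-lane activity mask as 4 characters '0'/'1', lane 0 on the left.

predicate = 1100

lanes per group: 128·2/64 = 4
vl = min(AVL, VLMAX) = min(2, 4) = 2
bits (lane 0 leftmost): 1100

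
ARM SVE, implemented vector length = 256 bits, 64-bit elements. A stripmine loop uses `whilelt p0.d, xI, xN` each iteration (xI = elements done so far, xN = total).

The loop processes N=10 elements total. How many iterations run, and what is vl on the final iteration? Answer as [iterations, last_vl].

[iterations, last_vl] = [3, 2]

256-bit reg / 64-bit elem → 4 lanes
iterations = ceil(10/4) = 3; final-pass vl = 2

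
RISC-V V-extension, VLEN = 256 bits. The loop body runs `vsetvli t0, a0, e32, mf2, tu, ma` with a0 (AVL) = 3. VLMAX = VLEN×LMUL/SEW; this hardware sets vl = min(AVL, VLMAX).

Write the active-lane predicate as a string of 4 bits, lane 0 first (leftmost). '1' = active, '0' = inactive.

lanes per group: 256·1/2/32 = 4
AVL=3 ≤ VLMAX=4, so vl = 3
bits (lane 0 leftmost): 1110

predicate = 1110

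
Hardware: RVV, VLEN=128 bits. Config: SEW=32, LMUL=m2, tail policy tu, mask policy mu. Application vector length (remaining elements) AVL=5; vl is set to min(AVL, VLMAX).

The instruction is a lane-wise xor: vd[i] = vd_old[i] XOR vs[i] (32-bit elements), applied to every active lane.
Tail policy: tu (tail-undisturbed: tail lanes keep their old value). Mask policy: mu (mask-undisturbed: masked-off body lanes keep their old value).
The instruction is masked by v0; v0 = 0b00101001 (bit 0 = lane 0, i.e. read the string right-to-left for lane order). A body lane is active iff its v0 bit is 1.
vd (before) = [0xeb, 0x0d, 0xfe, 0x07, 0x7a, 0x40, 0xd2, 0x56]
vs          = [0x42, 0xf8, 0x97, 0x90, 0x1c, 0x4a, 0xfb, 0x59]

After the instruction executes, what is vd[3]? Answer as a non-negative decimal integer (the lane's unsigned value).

VLMAX = VLEN×LMUL/SEW = 128×2/32 = 8
vl = min(AVL, VLMAX) = min(5, 8) = 5
  i=0: xor(0xeb,0x42) → 169
  i=1: mask-off/keep → 13
  i=2: mask-off/keep → 254
  i=3: xor(0x07,0x90) → 151
  i=4: mask-off/keep → 122
  i=5: tail/keep → 64
  i=6: tail/keep → 210
  i=7: tail/keep → 86

vd[3] = 151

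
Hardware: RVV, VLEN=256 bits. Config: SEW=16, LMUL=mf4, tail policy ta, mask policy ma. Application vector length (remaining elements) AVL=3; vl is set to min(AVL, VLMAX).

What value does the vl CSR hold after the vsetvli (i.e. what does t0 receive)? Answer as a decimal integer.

vl = 3

lanes per group: 256·1/4/16 = 4
AVL=3 ≤ VLMAX=4, so vl = 3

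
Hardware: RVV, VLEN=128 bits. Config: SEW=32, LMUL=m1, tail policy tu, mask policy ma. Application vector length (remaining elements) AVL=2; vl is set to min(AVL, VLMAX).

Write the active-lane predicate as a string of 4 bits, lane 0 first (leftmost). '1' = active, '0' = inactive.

predicate = 1100

lanes per group: 128·1/32 = 4
vl = min(AVL, VLMAX) = min(2, 4) = 2
bits (lane 0 leftmost): 1100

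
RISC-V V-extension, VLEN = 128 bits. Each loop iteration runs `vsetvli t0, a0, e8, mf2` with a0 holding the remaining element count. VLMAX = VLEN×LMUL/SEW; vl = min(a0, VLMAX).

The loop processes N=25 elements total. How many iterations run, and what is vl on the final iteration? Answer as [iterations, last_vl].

[iterations, last_vl] = [4, 1]

VLMAX = (128 × 1/2) / 8 = 8 lanes
25 elements at 8/iter → 4 passes, remainder 1 on the last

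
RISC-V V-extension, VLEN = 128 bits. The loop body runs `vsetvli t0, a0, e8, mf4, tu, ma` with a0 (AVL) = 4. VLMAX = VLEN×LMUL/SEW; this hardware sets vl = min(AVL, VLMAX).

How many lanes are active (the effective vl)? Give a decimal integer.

vl = 4

lanes per group: 128·1/4/8 = 4
vl ← min(4, 4) = 4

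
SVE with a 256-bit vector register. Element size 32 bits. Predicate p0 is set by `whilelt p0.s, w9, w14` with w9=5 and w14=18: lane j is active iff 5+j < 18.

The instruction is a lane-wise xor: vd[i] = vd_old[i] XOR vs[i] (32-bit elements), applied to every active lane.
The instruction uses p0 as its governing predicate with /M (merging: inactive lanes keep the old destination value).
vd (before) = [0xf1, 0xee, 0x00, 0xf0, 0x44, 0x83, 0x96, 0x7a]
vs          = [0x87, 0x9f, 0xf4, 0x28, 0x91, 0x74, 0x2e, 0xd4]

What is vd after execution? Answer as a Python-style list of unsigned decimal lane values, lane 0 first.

register lanes = 256/32 = 8
whilelt: lane j active iff 5+j < 18 → j < 13 → 8 active
lane  0: xor(0xf1,0x87) ⇒ 0x76
lane  1: xor(0xee,0x9f) ⇒ 0x71
lane  2: xor(0x00,0xf4) ⇒ 0xf4
lane  3: xor(0xf0,0x28) ⇒ 0xd8
lane  4: xor(0x44,0x91) ⇒ 0xd5
lane  5: xor(0x83,0x74) ⇒ 0xf7
lane  6: xor(0x96,0x2e) ⇒ 0xb8
lane  7: xor(0x7a,0xd4) ⇒ 0xae

vd = [118, 113, 244, 216, 213, 247, 184, 174]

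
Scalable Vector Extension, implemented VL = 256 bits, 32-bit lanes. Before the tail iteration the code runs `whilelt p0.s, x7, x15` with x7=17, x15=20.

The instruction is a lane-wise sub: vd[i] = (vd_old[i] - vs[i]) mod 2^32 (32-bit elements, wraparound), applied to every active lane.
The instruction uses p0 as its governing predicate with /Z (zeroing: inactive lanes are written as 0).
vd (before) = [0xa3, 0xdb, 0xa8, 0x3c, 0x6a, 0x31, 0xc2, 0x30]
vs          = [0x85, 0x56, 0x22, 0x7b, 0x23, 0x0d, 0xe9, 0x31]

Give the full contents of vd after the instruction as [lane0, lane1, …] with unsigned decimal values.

vd = [30, 133, 134, 0, 0, 0, 0, 0]

register lanes = 256/32 = 8
p0[j] = (17+j < 20); true for j=0..2 → 3 lanes set
vd[0] sub(0xa3,0x85) -> 0x1e
vd[1] sub(0xdb,0x56) -> 0x85
vd[2] sub(0xa8,0x22) -> 0x86
vd[3] tail/zero -> 0x00
vd[4] tail/zero -> 0x00
vd[5] tail/zero -> 0x00
vd[6] tail/zero -> 0x00
vd[7] tail/zero -> 0x00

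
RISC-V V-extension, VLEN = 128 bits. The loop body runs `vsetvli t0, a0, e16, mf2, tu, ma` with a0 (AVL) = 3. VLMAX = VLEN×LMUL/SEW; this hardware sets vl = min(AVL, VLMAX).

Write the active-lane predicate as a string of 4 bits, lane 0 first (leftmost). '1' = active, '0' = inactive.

predicate = 1110

VLMAX = VLEN×LMUL/SEW = 128×1/2/16 = 4
vl = min(AVL, VLMAX) = min(3, 4) = 3
bits (lane 0 leftmost): 1110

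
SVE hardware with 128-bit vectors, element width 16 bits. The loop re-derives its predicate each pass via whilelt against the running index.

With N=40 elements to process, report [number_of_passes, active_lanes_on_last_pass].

register lanes = 128/16 = 8
40 elements at 8/iter → 5 passes, remainder 8 on the last

[iterations, last_vl] = [5, 8]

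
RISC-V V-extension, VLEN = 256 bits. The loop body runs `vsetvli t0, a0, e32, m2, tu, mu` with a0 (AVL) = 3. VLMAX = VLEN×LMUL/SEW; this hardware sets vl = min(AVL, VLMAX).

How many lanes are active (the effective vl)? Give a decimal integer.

vl = 3

VLMAX = VLEN×LMUL/SEW = 256×2/32 = 16
vl ← min(3, 16) = 3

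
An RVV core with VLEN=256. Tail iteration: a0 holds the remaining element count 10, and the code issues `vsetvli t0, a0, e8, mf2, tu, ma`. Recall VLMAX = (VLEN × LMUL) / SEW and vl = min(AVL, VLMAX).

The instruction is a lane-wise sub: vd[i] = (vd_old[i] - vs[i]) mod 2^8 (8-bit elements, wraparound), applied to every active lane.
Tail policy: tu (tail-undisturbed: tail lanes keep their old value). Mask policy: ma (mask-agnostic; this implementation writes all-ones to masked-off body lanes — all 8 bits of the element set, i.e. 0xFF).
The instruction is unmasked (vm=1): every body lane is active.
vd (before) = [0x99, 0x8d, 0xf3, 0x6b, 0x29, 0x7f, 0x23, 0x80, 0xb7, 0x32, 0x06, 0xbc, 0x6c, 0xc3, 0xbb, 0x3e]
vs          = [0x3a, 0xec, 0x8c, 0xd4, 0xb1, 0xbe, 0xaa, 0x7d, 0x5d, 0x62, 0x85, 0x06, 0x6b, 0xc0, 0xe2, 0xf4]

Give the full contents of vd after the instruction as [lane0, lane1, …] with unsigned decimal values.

vd = [95, 161, 103, 151, 120, 193, 121, 3, 90, 208, 6, 188, 108, 195, 187, 62]

lanes per group: 256·1/2/8 = 16
AVL=10 ≤ VLMAX=16, so vl = 10
lane  0: sub(0x99,0x3a) ⇒ 0x5f
lane  1: sub(0x8d,0xec) ⇒ 0xa1
lane  2: sub(0xf3,0x8c) ⇒ 0x67
lane  3: sub(0x6b,0xd4) ⇒ 0x97
lane  4: sub(0x29,0xb1) ⇒ 0x78
lane  5: sub(0x7f,0xbe) ⇒ 0xc1
lane  6: sub(0x23,0xaa) ⇒ 0x79
lane  7: sub(0x80,0x7d) ⇒ 0x03
lane  8: sub(0xb7,0x5d) ⇒ 0x5a
lane  9: sub(0x32,0x62) ⇒ 0xd0
lane 10: tail/keep ⇒ 0x06
lane 11: tail/keep ⇒ 0xbc
lane 12: tail/keep ⇒ 0x6c
lane 13: tail/keep ⇒ 0xc3
lane 14: tail/keep ⇒ 0xbb
lane 15: tail/keep ⇒ 0x3e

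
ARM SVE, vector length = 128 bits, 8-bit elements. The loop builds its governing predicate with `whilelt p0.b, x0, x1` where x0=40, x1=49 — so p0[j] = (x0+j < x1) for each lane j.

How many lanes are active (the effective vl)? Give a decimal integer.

lane count: 128 div 8 = 16
whilelt: lane j active iff 40+j < 49 → j < 9 → 9 active

vl = 9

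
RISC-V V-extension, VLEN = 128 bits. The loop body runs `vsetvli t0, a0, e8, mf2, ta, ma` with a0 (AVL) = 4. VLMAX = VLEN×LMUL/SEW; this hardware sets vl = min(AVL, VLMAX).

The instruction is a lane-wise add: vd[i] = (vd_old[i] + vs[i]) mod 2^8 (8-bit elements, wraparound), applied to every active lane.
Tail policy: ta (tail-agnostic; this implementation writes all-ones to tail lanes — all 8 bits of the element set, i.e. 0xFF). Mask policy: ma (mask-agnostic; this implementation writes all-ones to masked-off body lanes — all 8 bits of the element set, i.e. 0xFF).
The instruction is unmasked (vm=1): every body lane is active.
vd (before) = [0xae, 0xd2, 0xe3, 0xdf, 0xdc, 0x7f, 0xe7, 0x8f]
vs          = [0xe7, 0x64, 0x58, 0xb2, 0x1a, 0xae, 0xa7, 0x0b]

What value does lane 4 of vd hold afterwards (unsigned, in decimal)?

lanes per group: 128·1/2/8 = 8
AVL=4 ≤ VLMAX=8, so vl = 4
lane  0: add(0xae,0xe7) ⇒ 0x95
lane  1: add(0xd2,0x64) ⇒ 0x36
lane  2: add(0xe3,0x58) ⇒ 0x3b
lane  3: add(0xdf,0xb2) ⇒ 0x91
lane  4: tail/ones ⇒ 0xff
lane  5: tail/ones ⇒ 0xff
lane  6: tail/ones ⇒ 0xff
lane  7: tail/ones ⇒ 0xff

vd[4] = 255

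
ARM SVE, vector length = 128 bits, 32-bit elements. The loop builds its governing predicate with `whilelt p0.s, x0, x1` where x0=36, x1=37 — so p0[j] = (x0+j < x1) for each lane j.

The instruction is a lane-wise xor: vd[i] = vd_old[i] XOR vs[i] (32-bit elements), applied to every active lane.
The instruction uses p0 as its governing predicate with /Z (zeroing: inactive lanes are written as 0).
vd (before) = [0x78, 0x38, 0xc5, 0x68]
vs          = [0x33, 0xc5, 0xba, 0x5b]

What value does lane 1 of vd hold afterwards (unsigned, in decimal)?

register lanes = 128/32 = 4
active while 36+j < 37, i.e. j ∈ [0,1) capped at 4 ⇒ 1
vd[0] xor(0x78,0x33) -> 0x4b
vd[1] tail/zero -> 0x00
vd[2] tail/zero -> 0x00
vd[3] tail/zero -> 0x00

vd[1] = 0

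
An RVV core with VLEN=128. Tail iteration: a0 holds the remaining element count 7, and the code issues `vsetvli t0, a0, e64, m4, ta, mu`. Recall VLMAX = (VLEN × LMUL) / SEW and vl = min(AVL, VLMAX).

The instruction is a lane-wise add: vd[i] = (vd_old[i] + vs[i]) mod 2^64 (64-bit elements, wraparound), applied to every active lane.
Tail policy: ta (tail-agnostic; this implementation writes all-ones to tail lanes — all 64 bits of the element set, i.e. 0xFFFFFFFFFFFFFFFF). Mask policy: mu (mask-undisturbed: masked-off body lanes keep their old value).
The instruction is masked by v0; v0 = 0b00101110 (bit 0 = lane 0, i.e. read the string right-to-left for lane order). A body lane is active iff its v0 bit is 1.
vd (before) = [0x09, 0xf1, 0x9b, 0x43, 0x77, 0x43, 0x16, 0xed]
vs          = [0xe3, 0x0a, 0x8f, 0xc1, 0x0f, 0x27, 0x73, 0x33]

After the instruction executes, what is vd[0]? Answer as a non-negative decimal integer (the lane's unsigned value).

vd[0] = 9

VLMAX = (128 × 4) / 64 = 8 lanes
vl = min(AVL, VLMAX) = min(7, 8) = 7
lane  0: mask-off/keep ⇒ 0x09
lane  1: add(0xf1,0x0a) ⇒ 0xfb
lane  2: add(0x9b,0x8f) ⇒ 0x12a
lane  3: add(0x43,0xc1) ⇒ 0x104
lane  4: mask-off/keep ⇒ 0x77
lane  5: add(0x43,0x27) ⇒ 0x6a
lane  6: mask-off/keep ⇒ 0x16
lane  7: tail/ones ⇒ 0xffffffffffffffff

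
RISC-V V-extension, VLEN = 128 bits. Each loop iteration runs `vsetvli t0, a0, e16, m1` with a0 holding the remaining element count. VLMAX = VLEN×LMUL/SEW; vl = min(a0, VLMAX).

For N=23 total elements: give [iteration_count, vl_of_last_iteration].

[iterations, last_vl] = [3, 7]

VLMAX = (128 × 1) / 16 = 8 lanes
23 elements at 8/iter → 3 passes, remainder 7 on the last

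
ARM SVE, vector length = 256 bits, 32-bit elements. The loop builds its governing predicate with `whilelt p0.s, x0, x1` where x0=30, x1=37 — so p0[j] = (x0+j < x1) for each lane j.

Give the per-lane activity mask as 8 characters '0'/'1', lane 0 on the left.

256-bit reg / 32-bit elem → 8 lanes
active while 30+j < 37, i.e. j ∈ [0,7) capped at 8 ⇒ 7
bits (lane 0 leftmost): 11111110

predicate = 11111110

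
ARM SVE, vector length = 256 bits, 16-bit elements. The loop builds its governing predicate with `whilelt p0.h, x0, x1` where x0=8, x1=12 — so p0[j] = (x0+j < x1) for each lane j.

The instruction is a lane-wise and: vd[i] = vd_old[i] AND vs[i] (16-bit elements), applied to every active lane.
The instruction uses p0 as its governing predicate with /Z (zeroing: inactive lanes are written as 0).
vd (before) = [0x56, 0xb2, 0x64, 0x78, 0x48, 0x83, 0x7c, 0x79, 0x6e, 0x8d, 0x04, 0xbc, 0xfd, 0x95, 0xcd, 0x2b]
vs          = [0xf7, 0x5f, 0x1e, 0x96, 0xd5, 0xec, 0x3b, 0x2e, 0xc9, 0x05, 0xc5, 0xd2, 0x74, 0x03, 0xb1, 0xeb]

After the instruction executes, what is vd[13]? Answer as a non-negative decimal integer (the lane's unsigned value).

lane count: 256 div 16 = 16
p0[j] = (8+j < 12); true for j=0..3 → 4 lanes set
  i=0: and(0x56,0xf7) → 86
  i=1: and(0xb2,0x5f) → 18
  i=2: and(0x64,0x1e) → 4
  i=3: and(0x78,0x96) → 16
  i=4: tail/zero → 0
  i=5: tail/zero → 0
  i=6: tail/zero → 0
  i=7: tail/zero → 0
  i=8: tail/zero → 0
  i=9: tail/zero → 0
  i=10: tail/zero → 0
  i=11: tail/zero → 0
  i=12: tail/zero → 0
  i=13: tail/zero → 0
  i=14: tail/zero → 0
  i=15: tail/zero → 0

vd[13] = 0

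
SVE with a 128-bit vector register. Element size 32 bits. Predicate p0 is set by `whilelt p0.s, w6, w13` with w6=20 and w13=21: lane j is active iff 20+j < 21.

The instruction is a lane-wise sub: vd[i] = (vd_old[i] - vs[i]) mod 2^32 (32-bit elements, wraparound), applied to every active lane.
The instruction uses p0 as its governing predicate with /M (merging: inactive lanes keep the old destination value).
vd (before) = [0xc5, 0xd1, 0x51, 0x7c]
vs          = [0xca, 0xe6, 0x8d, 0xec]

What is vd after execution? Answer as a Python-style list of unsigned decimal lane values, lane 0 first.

register lanes = 128/32 = 4
active while 20+j < 21, i.e. j ∈ [0,1) capped at 4 ⇒ 1
  i=0: sub(0xc5,0xca) → 4294967291
  i=1: tail/keep → 209
  i=2: tail/keep → 81
  i=3: tail/keep → 124

vd = [4294967291, 209, 81, 124]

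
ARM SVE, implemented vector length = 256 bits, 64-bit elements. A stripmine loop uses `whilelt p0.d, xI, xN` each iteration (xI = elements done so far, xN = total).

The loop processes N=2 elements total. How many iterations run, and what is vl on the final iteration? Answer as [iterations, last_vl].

lane count: 256 div 64 = 4
N=2: ⌈2/4⌉ = 1 iters; last vl = 2 − 0×4 = 2

[iterations, last_vl] = [1, 2]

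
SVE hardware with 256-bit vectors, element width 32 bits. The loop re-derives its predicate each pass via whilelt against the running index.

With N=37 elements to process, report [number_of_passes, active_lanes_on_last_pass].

register lanes = 256/32 = 8
N=37: ⌈37/8⌉ = 5 iters; last vl = 37 − 4×8 = 5

[iterations, last_vl] = [5, 5]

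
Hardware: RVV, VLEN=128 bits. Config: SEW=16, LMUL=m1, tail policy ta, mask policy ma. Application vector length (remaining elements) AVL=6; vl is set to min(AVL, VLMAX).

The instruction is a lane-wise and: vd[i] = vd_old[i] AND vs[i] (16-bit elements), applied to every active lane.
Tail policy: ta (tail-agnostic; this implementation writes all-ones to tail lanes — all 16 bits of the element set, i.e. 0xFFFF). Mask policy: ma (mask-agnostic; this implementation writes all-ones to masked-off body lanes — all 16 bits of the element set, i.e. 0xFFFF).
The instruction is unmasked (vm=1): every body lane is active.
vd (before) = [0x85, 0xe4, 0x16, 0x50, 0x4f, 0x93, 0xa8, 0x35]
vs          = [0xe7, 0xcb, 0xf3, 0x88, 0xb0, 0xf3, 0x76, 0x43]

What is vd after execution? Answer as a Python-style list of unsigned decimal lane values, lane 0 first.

vd = [133, 192, 18, 0, 0, 147, 65535, 65535]

VLMAX = (128 × 1) / 16 = 8 lanes
vl = min(AVL, VLMAX) = min(6, 8) = 6
lane  0: and(0x85,0xe7) ⇒ 0x85
lane  1: and(0xe4,0xcb) ⇒ 0xc0
lane  2: and(0x16,0xf3) ⇒ 0x12
lane  3: and(0x50,0x88) ⇒ 0x00
lane  4: and(0x4f,0xb0) ⇒ 0x00
lane  5: and(0x93,0xf3) ⇒ 0x93
lane  6: tail/ones ⇒ 0xffff
lane  7: tail/ones ⇒ 0xffff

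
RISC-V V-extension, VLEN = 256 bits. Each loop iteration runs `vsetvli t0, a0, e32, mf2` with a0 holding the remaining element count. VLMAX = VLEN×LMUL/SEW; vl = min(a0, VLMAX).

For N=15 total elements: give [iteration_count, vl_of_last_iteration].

VLMAX = VLEN×LMUL/SEW = 256×1/2/32 = 4
iterations = ceil(15/4) = 4; final-pass vl = 3

[iterations, last_vl] = [4, 3]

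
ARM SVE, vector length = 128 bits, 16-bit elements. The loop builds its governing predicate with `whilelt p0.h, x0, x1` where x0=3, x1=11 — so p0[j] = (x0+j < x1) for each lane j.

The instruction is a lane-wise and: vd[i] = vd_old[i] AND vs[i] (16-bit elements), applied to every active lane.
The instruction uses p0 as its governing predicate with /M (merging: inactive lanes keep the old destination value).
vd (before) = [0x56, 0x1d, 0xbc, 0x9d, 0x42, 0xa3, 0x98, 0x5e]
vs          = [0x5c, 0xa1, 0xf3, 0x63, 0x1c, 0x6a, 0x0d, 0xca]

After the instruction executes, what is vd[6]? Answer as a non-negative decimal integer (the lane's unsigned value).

vd[6] = 8

128-bit reg / 16-bit elem → 8 lanes
p0[j] = (3+j < 11); true for j=0..7 → 8 lanes set
[0] and(0x56,0x5c) = 0x54
[1] and(0x1d,0xa1) = 0x01
[2] and(0xbc,0xf3) = 0xb0
[3] and(0x9d,0x63) = 0x01
[4] and(0x42,0x1c) = 0x00
[5] and(0xa3,0x6a) = 0x22
[6] and(0x98,0x0d) = 0x08
[7] and(0x5e,0xca) = 0x4a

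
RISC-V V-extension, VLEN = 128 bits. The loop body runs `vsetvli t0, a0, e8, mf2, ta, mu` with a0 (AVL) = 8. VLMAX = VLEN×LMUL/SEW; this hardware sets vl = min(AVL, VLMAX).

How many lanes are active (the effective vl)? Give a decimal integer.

vl = 8

VLMAX = VLEN×LMUL/SEW = 128×1/2/8 = 8
vl ← min(8, 8) = 8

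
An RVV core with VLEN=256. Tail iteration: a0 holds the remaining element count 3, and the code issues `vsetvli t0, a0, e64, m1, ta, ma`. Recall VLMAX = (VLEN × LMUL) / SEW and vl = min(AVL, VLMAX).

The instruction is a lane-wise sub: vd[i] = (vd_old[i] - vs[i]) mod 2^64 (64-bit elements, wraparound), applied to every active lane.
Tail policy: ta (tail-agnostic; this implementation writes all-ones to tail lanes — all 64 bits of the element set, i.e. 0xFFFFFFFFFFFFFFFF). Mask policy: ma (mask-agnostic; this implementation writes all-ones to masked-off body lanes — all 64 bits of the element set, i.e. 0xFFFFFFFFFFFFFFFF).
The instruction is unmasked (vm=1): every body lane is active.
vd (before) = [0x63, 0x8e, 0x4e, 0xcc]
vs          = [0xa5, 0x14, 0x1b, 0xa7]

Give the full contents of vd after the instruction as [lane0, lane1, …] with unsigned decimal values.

vd = [18446744073709551550, 122, 51, 18446744073709551615]

lanes per group: 256·1/64 = 4
vl = min(AVL, VLMAX) = min(3, 4) = 3
vd[0] sub(0x63,0xa5) -> 0xffffffffffffffbe
vd[1] sub(0x8e,0x14) -> 0x7a
vd[2] sub(0x4e,0x1b) -> 0x33
vd[3] tail/ones -> 0xffffffffffffffff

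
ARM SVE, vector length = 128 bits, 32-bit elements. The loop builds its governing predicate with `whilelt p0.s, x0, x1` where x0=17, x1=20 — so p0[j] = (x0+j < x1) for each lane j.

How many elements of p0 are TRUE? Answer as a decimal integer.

vl = 3

lane count: 128 div 32 = 4
active while 17+j < 20, i.e. j ∈ [0,3) capped at 4 ⇒ 3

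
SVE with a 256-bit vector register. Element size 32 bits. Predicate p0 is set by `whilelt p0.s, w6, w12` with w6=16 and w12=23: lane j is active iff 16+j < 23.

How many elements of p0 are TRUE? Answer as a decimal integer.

vl = 7

register lanes = 256/32 = 8
whilelt: lane j active iff 16+j < 23 → j < 7 → 7 active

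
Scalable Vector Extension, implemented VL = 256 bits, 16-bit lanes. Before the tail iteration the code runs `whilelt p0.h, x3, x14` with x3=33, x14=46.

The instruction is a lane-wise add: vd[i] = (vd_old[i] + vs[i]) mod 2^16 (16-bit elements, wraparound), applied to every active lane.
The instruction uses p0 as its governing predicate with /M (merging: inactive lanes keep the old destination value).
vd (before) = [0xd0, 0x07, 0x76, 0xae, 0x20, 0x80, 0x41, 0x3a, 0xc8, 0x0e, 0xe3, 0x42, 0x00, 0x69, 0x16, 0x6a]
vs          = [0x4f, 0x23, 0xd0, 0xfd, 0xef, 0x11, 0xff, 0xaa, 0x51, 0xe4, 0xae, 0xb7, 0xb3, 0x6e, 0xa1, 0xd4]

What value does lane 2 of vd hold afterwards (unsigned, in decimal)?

256-bit reg / 16-bit elem → 16 lanes
p0[j] = (33+j < 46); true for j=0..12 → 13 lanes set
  i=0: add(0xd0,0x4f) → 287
  i=1: add(0x07,0x23) → 42
  i=2: add(0x76,0xd0) → 326
  i=3: add(0xae,0xfd) → 427
  i=4: add(0x20,0xef) → 271
  i=5: add(0x80,0x11) → 145
  i=6: add(0x41,0xff) → 320
  i=7: add(0x3a,0xaa) → 228
  i=8: add(0xc8,0x51) → 281
  i=9: add(0x0e,0xe4) → 242
  i=10: add(0xe3,0xae) → 401
  i=11: add(0x42,0xb7) → 249
  i=12: add(0x00,0xb3) → 179
  i=13: tail/keep → 105
  i=14: tail/keep → 22
  i=15: tail/keep → 106

vd[2] = 326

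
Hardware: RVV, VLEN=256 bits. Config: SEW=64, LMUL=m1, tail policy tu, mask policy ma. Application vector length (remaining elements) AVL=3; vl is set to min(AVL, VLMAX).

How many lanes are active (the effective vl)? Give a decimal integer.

VLMAX = VLEN×LMUL/SEW = 256×1/64 = 4
vl = min(AVL, VLMAX) = min(3, 4) = 3

vl = 3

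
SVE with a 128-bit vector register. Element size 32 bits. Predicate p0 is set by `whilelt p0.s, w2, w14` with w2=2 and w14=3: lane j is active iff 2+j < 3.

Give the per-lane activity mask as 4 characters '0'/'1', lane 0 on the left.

128-bit reg / 32-bit elem → 4 lanes
whilelt: lane j active iff 2+j < 3 → j < 1 → 1 active
bits (lane 0 leftmost): 1000

predicate = 1000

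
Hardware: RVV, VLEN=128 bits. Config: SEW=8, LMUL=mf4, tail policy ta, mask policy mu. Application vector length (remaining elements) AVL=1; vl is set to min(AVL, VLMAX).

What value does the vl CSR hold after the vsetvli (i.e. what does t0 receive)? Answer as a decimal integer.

vl = 1

lanes per group: 128·1/4/8 = 4
AVL=1 ≤ VLMAX=4, so vl = 1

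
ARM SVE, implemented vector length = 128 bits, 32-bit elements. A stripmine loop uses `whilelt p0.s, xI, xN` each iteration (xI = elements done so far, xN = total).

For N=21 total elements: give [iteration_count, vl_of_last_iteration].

[iterations, last_vl] = [6, 1]

register lanes = 128/32 = 4
N=21: ⌈21/4⌉ = 6 iters; last vl = 21 − 5×4 = 1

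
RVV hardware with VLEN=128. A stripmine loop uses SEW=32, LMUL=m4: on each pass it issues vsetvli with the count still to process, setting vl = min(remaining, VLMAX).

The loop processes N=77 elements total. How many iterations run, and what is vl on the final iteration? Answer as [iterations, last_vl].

lanes per group: 128·4/32 = 16
77 elements at 16/iter → 5 passes, remainder 13 on the last

[iterations, last_vl] = [5, 13]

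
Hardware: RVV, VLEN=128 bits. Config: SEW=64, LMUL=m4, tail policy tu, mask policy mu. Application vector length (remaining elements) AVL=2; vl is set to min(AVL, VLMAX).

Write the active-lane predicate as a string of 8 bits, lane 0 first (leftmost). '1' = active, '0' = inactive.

VLMAX = (128 × 4) / 64 = 8 lanes
AVL=2 ≤ VLMAX=8, so vl = 2
bits (lane 0 leftmost): 11000000

predicate = 11000000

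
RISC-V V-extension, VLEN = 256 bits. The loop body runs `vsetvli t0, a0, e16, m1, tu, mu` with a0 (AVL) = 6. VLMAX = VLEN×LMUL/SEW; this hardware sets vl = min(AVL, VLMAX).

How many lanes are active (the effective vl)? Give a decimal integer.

vl = 6

VLMAX = VLEN×LMUL/SEW = 256×1/16 = 16
vl = min(AVL, VLMAX) = min(6, 16) = 6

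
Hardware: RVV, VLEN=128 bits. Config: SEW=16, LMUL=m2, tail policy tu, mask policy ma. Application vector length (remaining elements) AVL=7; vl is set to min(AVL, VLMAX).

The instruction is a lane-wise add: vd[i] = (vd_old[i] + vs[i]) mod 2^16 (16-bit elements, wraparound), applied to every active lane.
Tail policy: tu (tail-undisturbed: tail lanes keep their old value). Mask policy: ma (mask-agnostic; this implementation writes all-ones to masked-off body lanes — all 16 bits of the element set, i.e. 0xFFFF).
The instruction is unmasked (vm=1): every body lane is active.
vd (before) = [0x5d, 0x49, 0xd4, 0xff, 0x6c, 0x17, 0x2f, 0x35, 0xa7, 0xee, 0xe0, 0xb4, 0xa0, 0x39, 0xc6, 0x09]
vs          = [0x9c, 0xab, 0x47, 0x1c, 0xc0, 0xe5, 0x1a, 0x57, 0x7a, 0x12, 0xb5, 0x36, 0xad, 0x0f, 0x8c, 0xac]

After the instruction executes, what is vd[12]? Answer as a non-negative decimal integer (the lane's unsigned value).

lanes per group: 128·2/16 = 16
AVL=7 ≤ VLMAX=16, so vl = 7
  i=0: add(0x5d,0x9c) → 249
  i=1: add(0x49,0xab) → 244
  i=2: add(0xd4,0x47) → 283
  i=3: add(0xff,0x1c) → 283
  i=4: add(0x6c,0xc0) → 300
  i=5: add(0x17,0xe5) → 252
  i=6: add(0x2f,0x1a) → 73
  i=7: tail/keep → 53
  i=8: tail/keep → 167
  i=9: tail/keep → 238
  i=10: tail/keep → 224
  i=11: tail/keep → 180
  i=12: tail/keep → 160
  i=13: tail/keep → 57
  i=14: tail/keep → 198
  i=15: tail/keep → 9

vd[12] = 160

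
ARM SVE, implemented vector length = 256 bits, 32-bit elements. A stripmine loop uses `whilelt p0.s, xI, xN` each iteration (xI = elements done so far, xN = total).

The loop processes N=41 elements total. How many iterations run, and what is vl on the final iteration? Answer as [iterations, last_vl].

[iterations, last_vl] = [6, 1]

register lanes = 256/32 = 8
iterations = ceil(41/8) = 6; final-pass vl = 1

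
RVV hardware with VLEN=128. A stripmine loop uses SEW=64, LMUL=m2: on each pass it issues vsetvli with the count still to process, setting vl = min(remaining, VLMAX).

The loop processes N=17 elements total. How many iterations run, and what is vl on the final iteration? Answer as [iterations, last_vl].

VLMAX = (128 × 2) / 64 = 4 lanes
17 elements at 4/iter → 5 passes, remainder 1 on the last

[iterations, last_vl] = [5, 1]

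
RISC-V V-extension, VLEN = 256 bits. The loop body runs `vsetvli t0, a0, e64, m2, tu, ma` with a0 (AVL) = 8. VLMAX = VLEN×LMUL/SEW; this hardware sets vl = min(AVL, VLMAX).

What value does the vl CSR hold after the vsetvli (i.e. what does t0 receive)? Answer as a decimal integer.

vl = 8

VLMAX = (256 × 2) / 64 = 8 lanes
vl = min(AVL, VLMAX) = min(8, 8) = 8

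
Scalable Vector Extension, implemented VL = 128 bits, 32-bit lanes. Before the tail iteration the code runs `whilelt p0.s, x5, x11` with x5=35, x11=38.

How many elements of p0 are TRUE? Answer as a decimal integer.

128-bit reg / 32-bit elem → 4 lanes
p0[j] = (35+j < 38); true for j=0..2 → 3 lanes set

vl = 3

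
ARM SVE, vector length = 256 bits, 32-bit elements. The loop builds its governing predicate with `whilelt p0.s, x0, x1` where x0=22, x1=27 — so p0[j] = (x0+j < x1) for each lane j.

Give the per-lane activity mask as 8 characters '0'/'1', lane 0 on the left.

predicate = 11111000

256-bit reg / 32-bit elem → 8 lanes
whilelt: lane j active iff 22+j < 27 → j < 5 → 5 active
bits (lane 0 leftmost): 11111000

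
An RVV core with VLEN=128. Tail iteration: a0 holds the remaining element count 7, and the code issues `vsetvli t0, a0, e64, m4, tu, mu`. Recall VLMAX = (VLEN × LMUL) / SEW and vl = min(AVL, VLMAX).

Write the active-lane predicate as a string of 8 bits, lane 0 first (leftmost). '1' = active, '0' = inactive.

VLMAX = (128 × 4) / 64 = 8 lanes
vl ← min(7, 8) = 7
bits (lane 0 leftmost): 11111110

predicate = 11111110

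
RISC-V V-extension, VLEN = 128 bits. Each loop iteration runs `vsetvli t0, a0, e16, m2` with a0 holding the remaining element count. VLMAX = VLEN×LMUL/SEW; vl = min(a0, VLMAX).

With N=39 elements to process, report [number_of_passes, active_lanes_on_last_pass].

[iterations, last_vl] = [3, 7]

lanes per group: 128·2/16 = 16
N=39: ⌈39/16⌉ = 3 iters; last vl = 39 − 2×16 = 7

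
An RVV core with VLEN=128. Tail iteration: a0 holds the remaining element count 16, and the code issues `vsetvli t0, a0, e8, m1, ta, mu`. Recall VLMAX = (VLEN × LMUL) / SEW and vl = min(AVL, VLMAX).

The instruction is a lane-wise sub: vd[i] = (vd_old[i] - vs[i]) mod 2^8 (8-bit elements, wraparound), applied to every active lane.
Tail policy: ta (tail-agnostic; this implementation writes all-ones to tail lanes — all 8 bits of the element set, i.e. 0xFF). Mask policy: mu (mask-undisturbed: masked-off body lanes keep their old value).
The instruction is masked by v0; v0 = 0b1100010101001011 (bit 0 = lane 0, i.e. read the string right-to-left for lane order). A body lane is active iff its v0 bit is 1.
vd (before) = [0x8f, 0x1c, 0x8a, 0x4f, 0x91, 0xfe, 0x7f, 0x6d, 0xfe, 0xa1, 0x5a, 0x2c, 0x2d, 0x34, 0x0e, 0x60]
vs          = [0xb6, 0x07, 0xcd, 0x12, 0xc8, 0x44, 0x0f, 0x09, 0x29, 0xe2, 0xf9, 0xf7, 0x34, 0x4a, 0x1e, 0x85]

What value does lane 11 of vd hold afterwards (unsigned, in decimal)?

vd[11] = 44

VLMAX = VLEN×LMUL/SEW = 128×1/8 = 16
vl ← min(16, 16) = 16
  i=0: sub(0x8f,0xb6) → 217
  i=1: sub(0x1c,0x07) → 21
  i=2: mask-off/keep → 138
  i=3: sub(0x4f,0x12) → 61
  i=4: mask-off/keep → 145
  i=5: mask-off/keep → 254
  i=6: sub(0x7f,0x0f) → 112
  i=7: mask-off/keep → 109
  i=8: sub(0xfe,0x29) → 213
  i=9: mask-off/keep → 161
  i=10: sub(0x5a,0xf9) → 97
  i=11: mask-off/keep → 44
  i=12: mask-off/keep → 45
  i=13: mask-off/keep → 52
  i=14: sub(0x0e,0x1e) → 240
  i=15: sub(0x60,0x85) → 219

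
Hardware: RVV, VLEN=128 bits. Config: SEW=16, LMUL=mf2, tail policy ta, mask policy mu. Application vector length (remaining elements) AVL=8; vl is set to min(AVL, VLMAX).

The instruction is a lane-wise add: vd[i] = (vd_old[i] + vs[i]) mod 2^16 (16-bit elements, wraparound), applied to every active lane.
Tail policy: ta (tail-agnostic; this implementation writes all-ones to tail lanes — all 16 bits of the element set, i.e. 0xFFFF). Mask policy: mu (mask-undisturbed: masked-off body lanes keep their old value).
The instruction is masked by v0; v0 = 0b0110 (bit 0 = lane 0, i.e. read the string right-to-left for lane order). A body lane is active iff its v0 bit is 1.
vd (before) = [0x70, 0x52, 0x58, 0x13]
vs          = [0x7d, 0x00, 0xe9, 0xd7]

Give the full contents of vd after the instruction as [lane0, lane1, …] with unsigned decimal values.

vd = [112, 82, 321, 19]

VLMAX = VLEN×LMUL/SEW = 128×1/2/16 = 4
AVL=8 > VLMAX=4, so vl = 4
[0] mask-off/keep = 0x70
[1] add(0x52,0x00) = 0x52
[2] add(0x58,0xe9) = 0x141
[3] mask-off/keep = 0x13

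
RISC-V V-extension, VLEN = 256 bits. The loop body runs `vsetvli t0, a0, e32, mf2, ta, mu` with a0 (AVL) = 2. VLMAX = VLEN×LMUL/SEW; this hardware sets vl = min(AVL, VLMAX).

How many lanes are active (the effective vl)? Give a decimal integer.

vl = 2

lanes per group: 256·1/2/32 = 4
vl = min(AVL, VLMAX) = min(2, 4) = 2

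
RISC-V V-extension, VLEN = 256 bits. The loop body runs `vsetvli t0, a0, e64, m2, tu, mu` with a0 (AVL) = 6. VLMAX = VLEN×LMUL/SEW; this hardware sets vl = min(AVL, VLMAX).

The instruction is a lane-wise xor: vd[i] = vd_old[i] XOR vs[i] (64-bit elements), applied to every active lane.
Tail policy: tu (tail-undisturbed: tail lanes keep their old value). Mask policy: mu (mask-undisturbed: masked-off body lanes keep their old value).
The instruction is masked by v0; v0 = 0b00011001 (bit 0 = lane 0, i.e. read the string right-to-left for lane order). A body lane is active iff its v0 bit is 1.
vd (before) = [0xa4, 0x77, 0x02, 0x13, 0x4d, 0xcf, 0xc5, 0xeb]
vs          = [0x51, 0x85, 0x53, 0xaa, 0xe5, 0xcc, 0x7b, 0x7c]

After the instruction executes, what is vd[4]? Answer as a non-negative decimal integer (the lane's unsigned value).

vd[4] = 168

VLMAX = VLEN×LMUL/SEW = 256×2/64 = 8
AVL=6 ≤ VLMAX=8, so vl = 6
[0] xor(0xa4,0x51) = 0xf5
[1] mask-off/keep = 0x77
[2] mask-off/keep = 0x02
[3] xor(0x13,0xaa) = 0xb9
[4] xor(0x4d,0xe5) = 0xa8
[5] mask-off/keep = 0xcf
[6] tail/keep = 0xc5
[7] tail/keep = 0xeb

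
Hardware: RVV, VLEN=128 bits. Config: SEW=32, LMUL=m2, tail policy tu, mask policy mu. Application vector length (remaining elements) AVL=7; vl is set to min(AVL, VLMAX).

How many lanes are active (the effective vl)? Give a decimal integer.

lanes per group: 128·2/32 = 8
AVL=7 ≤ VLMAX=8, so vl = 7

vl = 7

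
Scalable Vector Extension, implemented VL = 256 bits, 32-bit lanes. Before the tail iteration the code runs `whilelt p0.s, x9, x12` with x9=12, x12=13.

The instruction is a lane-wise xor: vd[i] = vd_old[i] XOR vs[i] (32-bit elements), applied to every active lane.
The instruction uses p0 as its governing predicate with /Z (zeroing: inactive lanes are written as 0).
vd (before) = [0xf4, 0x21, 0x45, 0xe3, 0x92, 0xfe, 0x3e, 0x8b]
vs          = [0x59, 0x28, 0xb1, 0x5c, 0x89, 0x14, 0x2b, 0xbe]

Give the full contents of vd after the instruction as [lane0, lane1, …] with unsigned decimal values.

256-bit reg / 32-bit elem → 8 lanes
p0[j] = (12+j < 13); true for j=0..0 → 1 lanes set
  i=0: xor(0xf4,0x59) → 173
  i=1: tail/zero → 0
  i=2: tail/zero → 0
  i=3: tail/zero → 0
  i=4: tail/zero → 0
  i=5: tail/zero → 0
  i=6: tail/zero → 0
  i=7: tail/zero → 0

vd = [173, 0, 0, 0, 0, 0, 0, 0]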